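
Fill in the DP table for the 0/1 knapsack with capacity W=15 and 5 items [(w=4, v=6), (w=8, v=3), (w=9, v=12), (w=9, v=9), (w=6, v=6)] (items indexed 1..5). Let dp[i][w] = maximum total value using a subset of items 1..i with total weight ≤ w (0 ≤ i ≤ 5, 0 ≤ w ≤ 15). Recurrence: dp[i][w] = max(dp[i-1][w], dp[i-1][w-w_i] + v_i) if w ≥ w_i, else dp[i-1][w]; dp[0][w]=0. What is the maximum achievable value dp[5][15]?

18

i\w   0   1   2   3   4   5   6   7   8   9  10  11  12  13  14  15
  0   0   0   0   0   0   0   0   0   0   0   0   0   0   0   0   0
  1   0   0   0   0   6   6   6   6   6   6   6   6   6   6   6   6
  2   0   0   0   0   6   6   6   6   6   6   6   6   9   9   9   9
  3   0   0   0   0   6   6   6   6   6  12  12  12  12  18  18  18
  4   0   0   0   0   6   6   6   6   6  12  12  12  12  18  18  18
  5   0   0   0   0   6   6   6   6   6  12  12  12  12  18  18  18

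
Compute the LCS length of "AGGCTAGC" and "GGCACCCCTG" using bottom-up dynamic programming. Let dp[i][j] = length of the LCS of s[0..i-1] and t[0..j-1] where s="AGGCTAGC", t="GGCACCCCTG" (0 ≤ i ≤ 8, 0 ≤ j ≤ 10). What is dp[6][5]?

4

   ''  G  G  C  A  C  C  C  C  T  G
''  0  0  0  0  0  0  0  0  0  0  0
 A  0  0  0  0  1  1  1  1  1  1  1
 G  0  1  1  1  1  1  1  1  1  1  2
 G  0  1  2  2  2  2  2  2  2  2  2
 C  0  1  2  3  3  3  3  3  3  3  3
 T  0  1  2  3  3  3  3  3  3  4  4
 A  0  1  2  3  4  4  4  4  4  4  4
 G  0  1  2  3  4  4  4  4  4  4  5
 C  0  1  2  3  4  5  5  5  5  5  5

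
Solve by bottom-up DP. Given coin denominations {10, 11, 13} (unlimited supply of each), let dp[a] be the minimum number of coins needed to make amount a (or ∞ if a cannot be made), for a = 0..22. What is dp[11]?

 a  0  1  2  3  4  5  6  7  8  9 10 11 12 13 14 15 16 17 18 19 20 21 22
dp  0  -  -  -  -  -  -  -  -  -  1  1  -  1  -  -  -  -  -  -  2  2  2
(- denotes ∞ / unreachable)

1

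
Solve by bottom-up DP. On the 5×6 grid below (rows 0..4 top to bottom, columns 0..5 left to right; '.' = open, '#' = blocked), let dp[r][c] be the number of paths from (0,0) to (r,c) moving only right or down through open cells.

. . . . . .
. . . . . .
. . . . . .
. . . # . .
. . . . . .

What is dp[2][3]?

r\c   0   1   2   3   4   5
  0   1   1   1   1   1   1
  1   1   2   3   4   5   6
  2   1   3   6  10  15  21
  3   1   4  10   0  15  36
  4   1   5  15  15  30  66

10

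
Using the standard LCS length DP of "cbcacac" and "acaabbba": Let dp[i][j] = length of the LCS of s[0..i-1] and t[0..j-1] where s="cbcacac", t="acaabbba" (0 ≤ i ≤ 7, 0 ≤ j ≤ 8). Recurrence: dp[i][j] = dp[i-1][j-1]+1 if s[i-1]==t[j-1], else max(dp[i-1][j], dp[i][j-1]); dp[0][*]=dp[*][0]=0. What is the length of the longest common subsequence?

3

   ''  a  c  a  a  b  b  b  a
''  0  0  0  0  0  0  0  0  0
 c  0  0  1  1  1  1  1  1  1
 b  0  0  1  1  1  2  2  2  2
 c  0  0  1  1  1  2  2  2  2
 a  0  1  1  2  2  2  2  2  3
 c  0  1  2  2  2  2  2  2  3
 a  0  1  2  3  3  3  3  3  3
 c  0  1  2  3  3  3  3  3  3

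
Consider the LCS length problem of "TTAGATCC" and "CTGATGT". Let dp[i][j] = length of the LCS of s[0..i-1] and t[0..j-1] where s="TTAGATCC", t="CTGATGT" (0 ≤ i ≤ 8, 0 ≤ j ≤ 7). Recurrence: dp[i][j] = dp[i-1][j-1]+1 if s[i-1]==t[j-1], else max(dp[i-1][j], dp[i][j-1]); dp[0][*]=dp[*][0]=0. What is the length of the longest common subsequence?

   ''  C  T  G  A  T  G  T
''  0  0  0  0  0  0  0  0
 T  0  0  1  1  1  1  1  1
 T  0  0  1  1  1  2  2  2
 A  0  0  1  1  2  2  2  2
 G  0  0  1  2  2  2  3  3
 A  0  0  1  2  3  3  3  3
 T  0  0  1  2  3  4  4  4
 C  0  1  1  2  3  4  4  4
 C  0  1  1  2  3  4  4  4

4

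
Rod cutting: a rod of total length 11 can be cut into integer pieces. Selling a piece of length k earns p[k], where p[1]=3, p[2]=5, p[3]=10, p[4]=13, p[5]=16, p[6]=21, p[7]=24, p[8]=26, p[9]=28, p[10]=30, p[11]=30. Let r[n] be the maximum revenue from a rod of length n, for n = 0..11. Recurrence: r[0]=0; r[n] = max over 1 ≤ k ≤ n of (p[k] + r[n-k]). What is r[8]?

27

   n    0    1    2    3    4    5    6    7    8    9   10   11
r[n]    0    3    6   10   13   16   21   24   27   31   34   37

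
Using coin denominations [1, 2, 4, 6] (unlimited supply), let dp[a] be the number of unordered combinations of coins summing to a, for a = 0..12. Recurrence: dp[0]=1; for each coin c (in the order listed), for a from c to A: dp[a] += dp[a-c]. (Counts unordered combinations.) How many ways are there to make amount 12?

23

after  coin     0     1     2     3     4     5     6     7     8     9    10    11    12
          1     1     1     1     1     1     1     1     1     1     1     1     1     1
          2     1     1     2     2     3     3     4     4     5     5     6     6     7
          4     1     1     2     2     4     4     6     6     9     9    12    12    16
          6     1     1     2     2     4     4     7     7    11    11    16    16    23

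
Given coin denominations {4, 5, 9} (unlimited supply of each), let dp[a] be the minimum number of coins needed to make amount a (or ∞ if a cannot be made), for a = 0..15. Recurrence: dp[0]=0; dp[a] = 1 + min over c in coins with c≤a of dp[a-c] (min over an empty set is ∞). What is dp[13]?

2

 a  0  1  2  3  4  5  6  7  8  9 10 11 12 13 14 15
dp  0  -  -  -  1  1  -  -  2  1  2  -  3  2  2  3
(- denotes ∞ / unreachable)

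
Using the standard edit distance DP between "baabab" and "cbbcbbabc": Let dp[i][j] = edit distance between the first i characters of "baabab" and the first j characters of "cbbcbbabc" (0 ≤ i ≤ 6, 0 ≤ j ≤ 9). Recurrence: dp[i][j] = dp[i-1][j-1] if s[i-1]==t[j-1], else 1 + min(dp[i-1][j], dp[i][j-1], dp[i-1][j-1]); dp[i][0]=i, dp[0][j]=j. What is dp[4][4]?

4

   ''  c  b  b  c  b  b  a  b  c
''  0  1  2  3  4  5  6  7  8  9
 b  1  1  1  2  3  4  5  6  7  8
 a  2  2  2  2  3  4  5  5  6  7
 a  3  3  3  3  3  4  5  5  6  7
 b  4  4  3  3  4  3  4  5  5  6
 a  5  5  4  4  4  4  4  4  5  6
 b  6  6  5  4  5  4  4  5  4  5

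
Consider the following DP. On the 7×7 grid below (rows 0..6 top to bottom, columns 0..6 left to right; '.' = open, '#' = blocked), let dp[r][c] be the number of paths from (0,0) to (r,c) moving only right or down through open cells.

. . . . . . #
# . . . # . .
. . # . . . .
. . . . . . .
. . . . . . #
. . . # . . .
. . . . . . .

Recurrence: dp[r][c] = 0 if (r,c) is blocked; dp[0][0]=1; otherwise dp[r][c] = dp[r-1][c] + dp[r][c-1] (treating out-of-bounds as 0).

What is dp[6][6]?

91

r\c   0   1   2   3   4   5   6
  0   1   1   1   1   1   1   0
  1   0   1   2   3   0   1   1
  2   0   1   0   3   3   4   5
  3   0   1   1   4   7  11  16
  4   0   1   2   6  13  24   0
  5   0   1   3   0  13  37  37
  6   0   1   4   4  17  54  91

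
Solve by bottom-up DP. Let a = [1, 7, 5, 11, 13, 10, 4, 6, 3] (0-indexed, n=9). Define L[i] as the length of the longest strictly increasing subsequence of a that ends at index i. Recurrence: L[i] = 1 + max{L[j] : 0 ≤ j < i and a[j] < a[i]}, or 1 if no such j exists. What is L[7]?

3

   i    0    1    2    3    4    5    6    7    8
a[i]    1    7    5   11   13   10    4    6    3
L[i]    1    2    2    3    4    3    2    3    2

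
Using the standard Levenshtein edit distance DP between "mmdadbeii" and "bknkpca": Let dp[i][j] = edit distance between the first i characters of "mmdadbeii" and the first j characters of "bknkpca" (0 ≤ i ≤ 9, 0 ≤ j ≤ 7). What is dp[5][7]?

   ''  b  k  n  k  p  c  a
''  0  1  2  3  4  5  6  7
 m  1  1  2  3  4  5  6  7
 m  2  2  2  3  4  5  6  7
 d  3  3  3  3  4  5  6  7
 a  4  4  4  4  4  5  6  6
 d  5  5  5  5  5  5  6  7
 b  6  5  6  6  6  6  6  7
 e  7  6  6  7  7  7  7  7
 i  8  7  7  7  8  8  8  8
 i  9  8  8  8  8  9  9  9

7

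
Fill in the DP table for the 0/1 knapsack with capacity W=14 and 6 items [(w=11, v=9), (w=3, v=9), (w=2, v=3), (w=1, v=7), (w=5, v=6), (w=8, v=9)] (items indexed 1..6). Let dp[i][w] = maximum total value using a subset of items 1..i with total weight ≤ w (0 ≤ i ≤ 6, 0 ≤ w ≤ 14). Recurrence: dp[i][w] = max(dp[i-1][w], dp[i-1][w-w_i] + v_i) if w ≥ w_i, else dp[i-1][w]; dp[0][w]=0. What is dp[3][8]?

12

i\w   0   1   2   3   4   5   6   7   8   9  10  11  12  13  14
  0   0   0   0   0   0   0   0   0   0   0   0   0   0   0   0
  1   0   0   0   0   0   0   0   0   0   0   0   9   9   9   9
  2   0   0   0   9   9   9   9   9   9   9   9   9   9   9  18
  3   0   0   3   9   9  12  12  12  12  12  12  12  12  12  18
  4   0   7   7  10  16  16  19  19  19  19  19  19  19  19  19
  5   0   7   7  10  16  16  19  19  19  22  22  25  25  25  25
  6   0   7   7  10  16  16  19  19  19  22  22  25  25  25  28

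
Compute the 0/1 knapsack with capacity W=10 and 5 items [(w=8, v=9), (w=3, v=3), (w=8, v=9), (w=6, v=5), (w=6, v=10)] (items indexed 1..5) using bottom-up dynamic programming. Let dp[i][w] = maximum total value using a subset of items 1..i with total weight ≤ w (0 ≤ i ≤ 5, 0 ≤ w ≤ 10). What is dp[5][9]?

13

i\w   0   1   2   3   4   5   6   7   8   9  10
  0   0   0   0   0   0   0   0   0   0   0   0
  1   0   0   0   0   0   0   0   0   9   9   9
  2   0   0   0   3   3   3   3   3   9   9   9
  3   0   0   0   3   3   3   3   3   9   9   9
  4   0   0   0   3   3   3   5   5   9   9   9
  5   0   0   0   3   3   3  10  10  10  13  13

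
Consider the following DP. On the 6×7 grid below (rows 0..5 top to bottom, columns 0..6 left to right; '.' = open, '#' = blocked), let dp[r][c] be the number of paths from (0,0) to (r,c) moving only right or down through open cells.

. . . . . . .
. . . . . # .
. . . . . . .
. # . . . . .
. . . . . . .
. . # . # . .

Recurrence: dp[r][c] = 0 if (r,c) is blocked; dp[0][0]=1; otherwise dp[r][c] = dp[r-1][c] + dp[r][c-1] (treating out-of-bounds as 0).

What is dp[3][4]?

31

r\c   0   1   2   3   4   5   6
  0   1   1   1   1   1   1   1
  1   1   2   3   4   5   0   1
  2   1   3   6  10  15  15  16
  3   1   0   6  16  31  46  62
  4   1   1   7  23  54 100 162
  5   1   2   0  23   0 100 262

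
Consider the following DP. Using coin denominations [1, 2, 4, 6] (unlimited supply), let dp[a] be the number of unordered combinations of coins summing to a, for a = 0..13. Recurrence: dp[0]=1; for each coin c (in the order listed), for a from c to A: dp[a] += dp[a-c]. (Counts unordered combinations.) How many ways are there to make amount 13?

after  coin     0     1     2     3     4     5     6     7     8     9    10    11    12    13
          1     1     1     1     1     1     1     1     1     1     1     1     1     1     1
          2     1     1     2     2     3     3     4     4     5     5     6     6     7     7
          4     1     1     2     2     4     4     6     6     9     9    12    12    16    16
          6     1     1     2     2     4     4     7     7    11    11    16    16    23    23

23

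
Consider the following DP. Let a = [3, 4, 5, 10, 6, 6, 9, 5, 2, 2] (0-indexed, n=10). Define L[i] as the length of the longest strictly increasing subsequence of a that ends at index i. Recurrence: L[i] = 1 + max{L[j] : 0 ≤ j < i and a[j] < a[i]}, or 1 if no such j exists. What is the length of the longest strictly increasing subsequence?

   i    0    1    2    3    4    5    6    7    8    9
a[i]    3    4    5   10    6    6    9    5    2    2
L[i]    1    2    3    4    4    4    5    3    1    1

5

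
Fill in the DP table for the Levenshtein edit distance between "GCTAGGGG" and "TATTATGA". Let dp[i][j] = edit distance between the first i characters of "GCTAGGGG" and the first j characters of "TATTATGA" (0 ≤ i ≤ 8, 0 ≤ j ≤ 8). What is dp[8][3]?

   ''  T  A  T  T  A  T  G  A
''  0  1  2  3  4  5  6  7  8
 G  1  1  2  3  4  5  6  6  7
 C  2  2  2  3  4  5  6  7  7
 T  3  2  3  2  3  4  5  6  7
 A  4  3  2  3  3  3  4  5  6
 G  5  4  3  3  4  4  4  4  5
 G  6  5  4  4  4  5  5  4  5
 G  7  6  5  5  5  5  6  5  5
 G  8  7  6  6  6  6  6  6  6

6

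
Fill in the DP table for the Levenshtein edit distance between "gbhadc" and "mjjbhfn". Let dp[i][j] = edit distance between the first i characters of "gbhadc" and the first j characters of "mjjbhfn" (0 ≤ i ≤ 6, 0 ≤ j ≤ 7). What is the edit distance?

   ''  m  j  j  b  h  f  n
''  0  1  2  3  4  5  6  7
 g  1  1  2  3  4  5  6  7
 b  2  2  2  3  3  4  5  6
 h  3  3  3  3  4  3  4  5
 a  4  4  4  4  4  4  4  5
 d  5  5  5  5  5  5  5  5
 c  6  6  6  6  6  6  6  6

6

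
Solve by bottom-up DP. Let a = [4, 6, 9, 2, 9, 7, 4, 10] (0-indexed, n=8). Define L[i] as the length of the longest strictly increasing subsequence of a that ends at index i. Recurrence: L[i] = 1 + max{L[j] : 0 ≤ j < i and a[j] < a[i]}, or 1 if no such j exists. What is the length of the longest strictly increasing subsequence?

   i    0    1    2    3    4    5    6    7
a[i]    4    6    9    2    9    7    4   10
L[i]    1    2    3    1    3    3    2    4

4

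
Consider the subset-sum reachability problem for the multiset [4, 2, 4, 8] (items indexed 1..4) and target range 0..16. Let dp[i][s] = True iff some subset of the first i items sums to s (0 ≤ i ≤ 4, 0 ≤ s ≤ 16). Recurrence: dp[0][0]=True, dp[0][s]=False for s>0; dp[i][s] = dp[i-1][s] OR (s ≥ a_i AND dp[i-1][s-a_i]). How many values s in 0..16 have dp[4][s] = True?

i\s   0   1   2   3   4   5   6   7   8   9  10  11  12  13  14  15  16
  0   T   F   F   F   F   F   F   F   F   F   F   F   F   F   F   F   F
  1   T   F   F   F   T   F   F   F   F   F   F   F   F   F   F   F   F
  2   T   F   T   F   T   F   T   F   F   F   F   F   F   F   F   F   F
  3   T   F   T   F   T   F   T   F   T   F   T   F   F   F   F   F   F
  4   T   F   T   F   T   F   T   F   T   F   T   F   T   F   T   F   T

9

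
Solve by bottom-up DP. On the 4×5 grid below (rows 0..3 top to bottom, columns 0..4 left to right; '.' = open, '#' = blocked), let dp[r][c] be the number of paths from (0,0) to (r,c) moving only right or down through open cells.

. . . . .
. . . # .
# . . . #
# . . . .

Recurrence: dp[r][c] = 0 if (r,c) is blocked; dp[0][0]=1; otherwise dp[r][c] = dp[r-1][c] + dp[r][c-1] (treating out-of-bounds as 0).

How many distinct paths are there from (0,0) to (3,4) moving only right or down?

12

r\c   0   1   2   3   4
  0   1   1   1   1   1
  1   1   2   3   0   1
  2   0   2   5   5   0
  3   0   2   7  12  12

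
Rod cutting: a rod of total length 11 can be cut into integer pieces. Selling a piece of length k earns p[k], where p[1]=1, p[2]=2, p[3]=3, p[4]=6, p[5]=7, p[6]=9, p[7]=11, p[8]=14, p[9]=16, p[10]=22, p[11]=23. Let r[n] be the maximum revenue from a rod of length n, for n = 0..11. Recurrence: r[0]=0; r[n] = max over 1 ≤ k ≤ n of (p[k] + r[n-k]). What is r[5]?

7

   n    0    1    2    3    4    5    6    7    8    9   10   11
r[n]    0    1    2    3    6    7    9   11   14   16   22   23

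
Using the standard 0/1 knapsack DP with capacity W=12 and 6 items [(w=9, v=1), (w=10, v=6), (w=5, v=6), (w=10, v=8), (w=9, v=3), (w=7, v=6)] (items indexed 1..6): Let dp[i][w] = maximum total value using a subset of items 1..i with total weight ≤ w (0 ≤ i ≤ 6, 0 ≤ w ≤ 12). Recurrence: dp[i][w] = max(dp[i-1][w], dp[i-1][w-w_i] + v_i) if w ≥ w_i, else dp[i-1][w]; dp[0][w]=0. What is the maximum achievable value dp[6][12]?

i\w   0   1   2   3   4   5   6   7   8   9  10  11  12
  0   0   0   0   0   0   0   0   0   0   0   0   0   0
  1   0   0   0   0   0   0   0   0   0   1   1   1   1
  2   0   0   0   0   0   0   0   0   0   1   6   6   6
  3   0   0   0   0   0   6   6   6   6   6   6   6   6
  4   0   0   0   0   0   6   6   6   6   6   8   8   8
  5   0   0   0   0   0   6   6   6   6   6   8   8   8
  6   0   0   0   0   0   6   6   6   6   6   8   8  12

12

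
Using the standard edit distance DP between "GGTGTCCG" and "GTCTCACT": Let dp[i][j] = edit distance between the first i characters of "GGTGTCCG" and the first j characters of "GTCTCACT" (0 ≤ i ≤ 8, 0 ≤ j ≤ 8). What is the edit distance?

4

   ''  G  T  C  T  C  A  C  T
''  0  1  2  3  4  5  6  7  8
 G  1  0  1  2  3  4  5  6  7
 G  2  1  1  2  3  4  5  6  7
 T  3  2  1  2  2  3  4  5  6
 G  4  3  2  2  3  3  4  5  6
 T  5  4  3  3  2  3  4  5  5
 C  6  5  4  3  3  2  3  4  5
 C  7  6  5  4  4  3  3  3  4
 G  8  7  6  5  5  4  4  4  4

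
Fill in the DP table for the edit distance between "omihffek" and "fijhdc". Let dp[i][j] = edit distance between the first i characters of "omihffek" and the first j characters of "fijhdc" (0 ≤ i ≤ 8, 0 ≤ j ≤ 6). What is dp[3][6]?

   ''  f  i  j  h  d  c
''  0  1  2  3  4  5  6
 o  1  1  2  3  4  5  6
 m  2  2  2  3  4  5  6
 i  3  3  2  3  4  5  6
 h  4  4  3  3  3  4  5
 f  5  4  4  4  4  4  5
 f  6  5  5  5  5  5  5
 e  7  6  6  6  6  6  6
 k  8  7  7  7  7  7  7

6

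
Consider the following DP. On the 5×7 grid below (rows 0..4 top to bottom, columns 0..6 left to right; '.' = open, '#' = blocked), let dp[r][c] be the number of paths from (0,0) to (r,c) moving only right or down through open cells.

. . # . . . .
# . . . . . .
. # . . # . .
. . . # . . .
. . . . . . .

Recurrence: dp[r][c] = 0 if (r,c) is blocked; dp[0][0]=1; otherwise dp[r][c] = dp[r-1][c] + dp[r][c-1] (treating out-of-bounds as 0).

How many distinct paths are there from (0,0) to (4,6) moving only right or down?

5

r\c   0   1   2   3   4   5   6
  0   1   1   0   0   0   0   0
  1   0   1   1   1   1   1   1
  2   0   0   1   2   0   1   2
  3   0   0   1   0   0   1   3
  4   0   0   1   1   1   2   5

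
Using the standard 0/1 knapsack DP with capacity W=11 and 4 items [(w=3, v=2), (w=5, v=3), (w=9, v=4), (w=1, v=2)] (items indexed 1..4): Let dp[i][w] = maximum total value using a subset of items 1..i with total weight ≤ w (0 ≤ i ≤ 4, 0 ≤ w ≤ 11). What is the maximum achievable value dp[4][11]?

7

i\w   0   1   2   3   4   5   6   7   8   9  10  11
  0   0   0   0   0   0   0   0   0   0   0   0   0
  1   0   0   0   2   2   2   2   2   2   2   2   2
  2   0   0   0   2   2   3   3   3   5   5   5   5
  3   0   0   0   2   2   3   3   3   5   5   5   5
  4   0   2   2   2   4   4   5   5   5   7   7   7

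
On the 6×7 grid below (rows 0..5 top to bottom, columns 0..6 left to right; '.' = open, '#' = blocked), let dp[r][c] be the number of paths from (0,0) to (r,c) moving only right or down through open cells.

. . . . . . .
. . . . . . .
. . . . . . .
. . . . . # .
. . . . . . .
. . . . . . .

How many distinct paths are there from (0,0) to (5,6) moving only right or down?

294

r\c   0   1   2   3   4   5   6
  0   1   1   1   1   1   1   1
  1   1   2   3   4   5   6   7
  2   1   3   6  10  15  21  28
  3   1   4  10  20  35   0  28
  4   1   5  15  35  70  70  98
  5   1   6  21  56 126 196 294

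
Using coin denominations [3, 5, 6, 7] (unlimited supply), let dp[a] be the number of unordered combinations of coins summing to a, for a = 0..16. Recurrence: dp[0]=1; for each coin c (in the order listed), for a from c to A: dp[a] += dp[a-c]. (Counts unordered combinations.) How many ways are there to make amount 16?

after  coin     0     1     2     3     4     5     6     7     8     9    10    11    12    13    14    15    16
          3     1     0     0     1     0     0     1     0     0     1     0     0     1     0     0     1     0
          5     1     0     0     1     0     1     1     0     1     1     1     1     1     1     1     2     1
          6     1     0     0     1     0     1     2     0     1     2     1     2     3     1     2     4     2
          7     1     0     0     1     0     1     2     1     1     2     2     2     4     3     3     5     4

4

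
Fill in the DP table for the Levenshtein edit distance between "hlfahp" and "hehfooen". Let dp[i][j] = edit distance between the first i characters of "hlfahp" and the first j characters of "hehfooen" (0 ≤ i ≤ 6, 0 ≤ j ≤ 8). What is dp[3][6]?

4

   ''  h  e  h  f  o  o  e  n
''  0  1  2  3  4  5  6  7  8
 h  1  0  1  2  3  4  5  6  7
 l  2  1  1  2  3  4  5  6  7
 f  3  2  2  2  2  3  4  5  6
 a  4  3  3  3  3  3  4  5  6
 h  5  4  4  3  4  4  4  5  6
 p  6  5  5  4  4  5  5  5  6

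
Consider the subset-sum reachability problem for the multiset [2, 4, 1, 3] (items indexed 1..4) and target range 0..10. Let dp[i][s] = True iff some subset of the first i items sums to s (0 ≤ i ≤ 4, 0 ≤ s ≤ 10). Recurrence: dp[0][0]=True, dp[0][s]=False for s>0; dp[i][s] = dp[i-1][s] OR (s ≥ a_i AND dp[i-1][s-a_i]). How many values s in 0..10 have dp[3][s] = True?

i\s   0   1   2   3   4   5   6   7   8   9  10
  0   T   F   F   F   F   F   F   F   F   F   F
  1   T   F   T   F   F   F   F   F   F   F   F
  2   T   F   T   F   T   F   T   F   F   F   F
  3   T   T   T   T   T   T   T   T   F   F   F
  4   T   T   T   T   T   T   T   T   T   T   T

8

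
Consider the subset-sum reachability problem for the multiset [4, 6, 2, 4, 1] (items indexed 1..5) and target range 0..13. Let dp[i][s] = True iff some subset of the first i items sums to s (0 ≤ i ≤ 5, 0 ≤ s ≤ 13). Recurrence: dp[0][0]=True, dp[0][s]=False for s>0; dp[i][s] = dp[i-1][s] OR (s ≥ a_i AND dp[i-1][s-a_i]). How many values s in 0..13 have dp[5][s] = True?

14

i\s   0   1   2   3   4   5   6   7   8   9  10  11  12  13
  0   T   F   F   F   F   F   F   F   F   F   F   F   F   F
  1   T   F   F   F   T   F   F   F   F   F   F   F   F   F
  2   T   F   F   F   T   F   T   F   F   F   T   F   F   F
  3   T   F   T   F   T   F   T   F   T   F   T   F   T   F
  4   T   F   T   F   T   F   T   F   T   F   T   F   T   F
  5   T   T   T   T   T   T   T   T   T   T   T   T   T   T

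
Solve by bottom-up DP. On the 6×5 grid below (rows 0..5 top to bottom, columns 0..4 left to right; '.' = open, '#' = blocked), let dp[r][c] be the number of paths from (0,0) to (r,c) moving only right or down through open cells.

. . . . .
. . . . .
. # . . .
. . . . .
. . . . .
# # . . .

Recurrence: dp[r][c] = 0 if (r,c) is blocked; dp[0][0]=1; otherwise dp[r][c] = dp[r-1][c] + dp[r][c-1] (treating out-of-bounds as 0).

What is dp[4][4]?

40

r\c   0   1   2   3   4
  0   1   1   1   1   1
  1   1   2   3   4   5
  2   1   0   3   7  12
  3   1   1   4  11  23
  4   1   2   6  17  40
  5   0   0   6  23  63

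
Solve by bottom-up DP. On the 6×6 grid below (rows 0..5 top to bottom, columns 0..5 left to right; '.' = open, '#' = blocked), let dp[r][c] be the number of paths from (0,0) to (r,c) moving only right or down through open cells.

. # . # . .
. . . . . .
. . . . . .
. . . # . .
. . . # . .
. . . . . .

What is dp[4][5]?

16

r\c   0   1   2   3   4   5
  0   1   0   0   0   0   0
  1   1   1   1   1   1   1
  2   1   2   3   4   5   6
  3   1   3   6   0   5  11
  4   1   4  10   0   5  16
  5   1   5  15  15  20  36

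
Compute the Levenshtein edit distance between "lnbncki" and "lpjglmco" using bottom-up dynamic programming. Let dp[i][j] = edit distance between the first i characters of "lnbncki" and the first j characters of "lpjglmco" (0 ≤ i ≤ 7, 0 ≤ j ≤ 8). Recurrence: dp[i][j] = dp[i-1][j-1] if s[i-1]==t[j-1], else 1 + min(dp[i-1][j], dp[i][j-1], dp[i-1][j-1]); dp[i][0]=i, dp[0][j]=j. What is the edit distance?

   ''  l  p  j  g  l  m  c  o
''  0  1  2  3  4  5  6  7  8
 l  1  0  1  2  3  4  5  6  7
 n  2  1  1  2  3  4  5  6  7
 b  3  2  2  2  3  4  5  6  7
 n  4  3  3  3  3  4  5  6  7
 c  5  4  4  4  4  4  5  5  6
 k  6  5  5  5  5  5  5  6  6
 i  7  6  6  6  6  6  6  6  7

7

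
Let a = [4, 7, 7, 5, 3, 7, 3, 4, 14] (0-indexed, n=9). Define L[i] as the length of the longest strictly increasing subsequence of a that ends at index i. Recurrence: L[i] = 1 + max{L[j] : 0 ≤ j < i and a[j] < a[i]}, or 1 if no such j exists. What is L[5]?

   i    0    1    2    3    4    5    6    7    8
a[i]    4    7    7    5    3    7    3    4   14
L[i]    1    2    2    2    1    3    1    2    4

3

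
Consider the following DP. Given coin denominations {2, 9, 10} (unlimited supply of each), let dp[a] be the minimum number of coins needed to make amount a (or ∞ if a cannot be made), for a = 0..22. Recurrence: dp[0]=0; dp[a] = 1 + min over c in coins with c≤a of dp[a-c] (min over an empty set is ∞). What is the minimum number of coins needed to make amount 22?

3

 a  0  1  2  3  4  5  6  7  8  9 10 11 12 13 14 15 16 17 18 19 20 21 22
dp  0  -  1  -  2  -  3  -  4  1  1  2  2  3  3  4  4  5  2  2  2  3  3
(- denotes ∞ / unreachable)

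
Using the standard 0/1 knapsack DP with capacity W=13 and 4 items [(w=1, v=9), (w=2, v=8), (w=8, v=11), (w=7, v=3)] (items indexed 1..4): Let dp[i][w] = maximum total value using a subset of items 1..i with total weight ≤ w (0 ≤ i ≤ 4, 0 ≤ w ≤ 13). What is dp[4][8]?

17

i\w   0   1   2   3   4   5   6   7   8   9  10  11  12  13
  0   0   0   0   0   0   0   0   0   0   0   0   0   0   0
  1   0   9   9   9   9   9   9   9   9   9   9   9   9   9
  2   0   9   9  17  17  17  17  17  17  17  17  17  17  17
  3   0   9   9  17  17  17  17  17  17  20  20  28  28  28
  4   0   9   9  17  17  17  17  17  17  20  20  28  28  28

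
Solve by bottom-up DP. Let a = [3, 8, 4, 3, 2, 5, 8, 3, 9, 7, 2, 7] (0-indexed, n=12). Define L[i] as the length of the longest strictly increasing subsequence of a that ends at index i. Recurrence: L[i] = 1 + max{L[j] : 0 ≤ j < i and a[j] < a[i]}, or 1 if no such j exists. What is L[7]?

   i    0    1    2    3    4    5    6    7    8    9   10   11
a[i]    3    8    4    3    2    5    8    3    9    7    2    7
L[i]    1    2    2    1    1    3    4    2    5    4    1    4

2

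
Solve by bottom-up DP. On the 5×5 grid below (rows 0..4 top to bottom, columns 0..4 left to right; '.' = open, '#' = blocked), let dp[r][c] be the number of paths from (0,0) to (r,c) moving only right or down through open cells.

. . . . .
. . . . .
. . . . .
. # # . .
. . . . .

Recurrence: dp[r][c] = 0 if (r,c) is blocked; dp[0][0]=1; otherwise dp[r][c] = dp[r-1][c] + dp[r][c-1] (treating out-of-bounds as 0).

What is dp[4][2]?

r\c   0   1   2   3   4
  0   1   1   1   1   1
  1   1   2   3   4   5
  2   1   3   6  10  15
  3   1   0   0  10  25
  4   1   1   1  11  36

1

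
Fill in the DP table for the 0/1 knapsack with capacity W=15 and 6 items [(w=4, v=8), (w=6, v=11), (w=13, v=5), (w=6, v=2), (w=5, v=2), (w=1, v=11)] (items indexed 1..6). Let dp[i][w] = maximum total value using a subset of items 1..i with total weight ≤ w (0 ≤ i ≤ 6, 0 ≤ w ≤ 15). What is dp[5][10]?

i\w   0   1   2   3   4   5   6   7   8   9  10  11  12  13  14  15
  0   0   0   0   0   0   0   0   0   0   0   0   0   0   0   0   0
  1   0   0   0   0   8   8   8   8   8   8   8   8   8   8   8   8
  2   0   0   0   0   8   8  11  11  11  11  19  19  19  19  19  19
  3   0   0   0   0   8   8  11  11  11  11  19  19  19  19  19  19
  4   0   0   0   0   8   8  11  11  11  11  19  19  19  19  19  19
  5   0   0   0   0   8   8  11  11  11  11  19  19  19  19  19  21
  6   0  11  11  11  11  19  19  22  22  22  22  30  30  30  30  30

19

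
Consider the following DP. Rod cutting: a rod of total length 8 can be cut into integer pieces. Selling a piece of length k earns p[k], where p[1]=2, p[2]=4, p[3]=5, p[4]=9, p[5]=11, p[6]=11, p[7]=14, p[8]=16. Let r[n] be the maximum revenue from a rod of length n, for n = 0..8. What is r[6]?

   n    0    1    2    3    4    5    6    7    8
r[n]    0    2    4    6    9   11   13   15   18

13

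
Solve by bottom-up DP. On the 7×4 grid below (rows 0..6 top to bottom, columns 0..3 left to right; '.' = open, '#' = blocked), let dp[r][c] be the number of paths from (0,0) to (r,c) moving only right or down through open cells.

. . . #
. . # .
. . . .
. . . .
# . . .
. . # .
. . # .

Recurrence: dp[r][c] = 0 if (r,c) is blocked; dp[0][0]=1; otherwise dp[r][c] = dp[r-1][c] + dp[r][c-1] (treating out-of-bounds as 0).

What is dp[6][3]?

r\c   0   1   2   3
  0   1   1   1   0
  1   1   2   0   0
  2   1   3   3   3
  3   1   4   7  10
  4   0   4  11  21
  5   0   4   0  21
  6   0   4   0  21

21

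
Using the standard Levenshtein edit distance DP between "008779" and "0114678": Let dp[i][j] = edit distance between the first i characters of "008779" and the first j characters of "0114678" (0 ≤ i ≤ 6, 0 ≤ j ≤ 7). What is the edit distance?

5

   ''  0  1  1  4  6  7  8
''  0  1  2  3  4  5  6  7
 0  1  0  1  2  3  4  5  6
 0  2  1  1  2  3  4  5  6
 8  3  2  2  2  3  4  5  5
 7  4  3  3  3  3  4  4  5
 7  5  4  4  4  4  4  4  5
 9  6  5  5  5  5  5  5  5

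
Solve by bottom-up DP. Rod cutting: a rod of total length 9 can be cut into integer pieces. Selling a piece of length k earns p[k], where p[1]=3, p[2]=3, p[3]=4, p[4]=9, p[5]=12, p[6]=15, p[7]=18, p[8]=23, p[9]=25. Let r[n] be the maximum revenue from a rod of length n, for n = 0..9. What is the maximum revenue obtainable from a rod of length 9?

   n    0    1    2    3    4    5    6    7    8    9
r[n]    0    3    6    9   12   15   18   21   24   27

27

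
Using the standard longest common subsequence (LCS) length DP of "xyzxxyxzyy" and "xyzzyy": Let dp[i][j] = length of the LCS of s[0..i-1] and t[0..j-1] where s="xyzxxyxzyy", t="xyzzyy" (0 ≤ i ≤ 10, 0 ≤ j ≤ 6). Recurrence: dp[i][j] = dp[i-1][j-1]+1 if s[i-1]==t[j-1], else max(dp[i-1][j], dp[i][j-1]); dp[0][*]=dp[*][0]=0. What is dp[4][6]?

   ''  x  y  z  z  y  y
''  0  0  0  0  0  0  0
 x  0  1  1  1  1  1  1
 y  0  1  2  2  2  2  2
 z  0  1  2  3  3  3  3
 x  0  1  2  3  3  3  3
 x  0  1  2  3  3  3  3
 y  0  1  2  3  3  4  4
 x  0  1  2  3  3  4  4
 z  0  1  2  3  4  4  4
 y  0  1  2  3  4  5  5
 y  0  1  2  3  4  5  6

3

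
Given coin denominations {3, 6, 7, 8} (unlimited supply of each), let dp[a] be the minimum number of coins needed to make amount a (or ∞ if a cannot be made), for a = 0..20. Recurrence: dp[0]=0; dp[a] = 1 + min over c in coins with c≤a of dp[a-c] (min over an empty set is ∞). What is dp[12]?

 a  0  1  2  3  4  5  6  7  8  9 10 11 12 13 14 15 16 17 18 19 20
dp  0  -  -  1  -  -  1  1  1  2  2  2  2  2  2  2  2  3  3  3  3
(- denotes ∞ / unreachable)

2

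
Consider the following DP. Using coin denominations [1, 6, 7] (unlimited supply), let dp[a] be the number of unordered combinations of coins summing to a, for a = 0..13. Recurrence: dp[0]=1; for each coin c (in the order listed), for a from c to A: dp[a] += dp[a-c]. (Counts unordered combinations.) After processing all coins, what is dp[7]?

after  coin     0     1     2     3     4     5     6     7     8     9    10    11    12    13
          1     1     1     1     1     1     1     1     1     1     1     1     1     1     1
          6     1     1     1     1     1     1     2     2     2     2     2     2     3     3
          7     1     1     1     1     1     1     2     3     3     3     3     3     4     5

3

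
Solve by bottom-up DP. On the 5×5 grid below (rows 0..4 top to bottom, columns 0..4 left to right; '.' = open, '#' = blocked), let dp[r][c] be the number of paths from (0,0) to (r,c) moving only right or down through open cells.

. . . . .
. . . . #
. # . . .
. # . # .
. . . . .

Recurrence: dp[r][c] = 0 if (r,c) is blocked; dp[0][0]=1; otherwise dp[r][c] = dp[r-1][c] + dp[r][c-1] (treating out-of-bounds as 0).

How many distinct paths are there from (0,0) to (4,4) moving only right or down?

r\c   0   1   2   3   4
  0   1   1   1   1   1
  1   1   2   3   4   0
  2   1   0   3   7   7
  3   1   0   3   0   7
  4   1   1   4   4  11

11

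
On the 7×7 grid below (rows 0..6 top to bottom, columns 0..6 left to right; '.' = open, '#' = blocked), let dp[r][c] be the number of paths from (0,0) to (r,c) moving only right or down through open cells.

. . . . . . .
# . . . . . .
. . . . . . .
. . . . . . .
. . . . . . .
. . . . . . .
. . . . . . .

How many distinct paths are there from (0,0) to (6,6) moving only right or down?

462

r\c   0   1   2   3   4   5   6
  0   1   1   1   1   1   1   1
  1   0   1   2   3   4   5   6
  2   0   1   3   6  10  15  21
  3   0   1   4  10  20  35  56
  4   0   1   5  15  35  70 126
  5   0   1   6  21  56 126 252
  6   0   1   7  28  84 210 462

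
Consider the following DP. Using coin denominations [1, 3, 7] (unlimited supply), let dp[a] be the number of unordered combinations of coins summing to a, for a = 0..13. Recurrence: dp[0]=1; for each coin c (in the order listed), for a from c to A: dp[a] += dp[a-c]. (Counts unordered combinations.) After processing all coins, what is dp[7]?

after  coin     0     1     2     3     4     5     6     7     8     9    10    11    12    13
          1     1     1     1     1     1     1     1     1     1     1     1     1     1     1
          3     1     1     1     2     2     2     3     3     3     4     4     4     5     5
          7     1     1     1     2     2     2     3     4     4     5     6     6     7     8

4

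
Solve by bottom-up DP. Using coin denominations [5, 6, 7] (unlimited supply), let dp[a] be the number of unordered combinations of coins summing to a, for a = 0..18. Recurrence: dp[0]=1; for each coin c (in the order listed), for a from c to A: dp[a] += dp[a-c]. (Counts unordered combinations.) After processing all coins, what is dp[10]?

after  coin     0     1     2     3     4     5     6     7     8     9    10    11    12    13    14    15    16    17    18
          5     1     0     0     0     0     1     0     0     0     0     1     0     0     0     0     1     0     0     0
          6     1     0     0     0     0     1     1     0     0     0     1     1     1     0     0     1     1     1     1
          7     1     0     0     0     0     1     1     1     0     0     1     1     2     1     1     1     1     2     2

1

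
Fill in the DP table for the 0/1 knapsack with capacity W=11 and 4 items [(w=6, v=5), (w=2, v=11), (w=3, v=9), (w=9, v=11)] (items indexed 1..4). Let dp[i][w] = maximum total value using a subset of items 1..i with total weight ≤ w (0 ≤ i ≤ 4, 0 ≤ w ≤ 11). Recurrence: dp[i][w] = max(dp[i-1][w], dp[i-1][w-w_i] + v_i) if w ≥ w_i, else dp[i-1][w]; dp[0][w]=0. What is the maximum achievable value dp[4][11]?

25

i\w   0   1   2   3   4   5   6   7   8   9  10  11
  0   0   0   0   0   0   0   0   0   0   0   0   0
  1   0   0   0   0   0   0   5   5   5   5   5   5
  2   0   0  11  11  11  11  11  11  16  16  16  16
  3   0   0  11  11  11  20  20  20  20  20  20  25
  4   0   0  11  11  11  20  20  20  20  20  20  25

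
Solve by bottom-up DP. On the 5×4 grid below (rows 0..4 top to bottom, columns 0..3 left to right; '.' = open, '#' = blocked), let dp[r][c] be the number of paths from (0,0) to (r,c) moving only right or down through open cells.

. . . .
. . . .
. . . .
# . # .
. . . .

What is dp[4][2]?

r\c   0   1   2   3
  0   1   1   1   1
  1   1   2   3   4
  2   1   3   6  10
  3   0   3   0  10
  4   0   3   3  13

3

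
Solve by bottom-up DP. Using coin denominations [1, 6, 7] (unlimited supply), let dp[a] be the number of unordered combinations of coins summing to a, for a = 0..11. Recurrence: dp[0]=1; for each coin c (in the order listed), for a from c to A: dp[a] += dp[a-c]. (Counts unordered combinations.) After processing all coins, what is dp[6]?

2

after  coin     0     1     2     3     4     5     6     7     8     9    10    11
          1     1     1     1     1     1     1     1     1     1     1     1     1
          6     1     1     1     1     1     1     2     2     2     2     2     2
          7     1     1     1     1     1     1     2     3     3     3     3     3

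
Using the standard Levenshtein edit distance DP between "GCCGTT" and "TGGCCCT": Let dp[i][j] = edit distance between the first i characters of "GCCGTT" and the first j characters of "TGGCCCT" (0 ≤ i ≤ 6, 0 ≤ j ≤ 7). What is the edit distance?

4

   ''  T  G  G  C  C  C  T
''  0  1  2  3  4  5  6  7
 G  1  1  1  2  3  4  5  6
 C  2  2  2  2  2  3  4  5
 C  3  3  3  3  2  2  3  4
 G  4  4  3  3  3  3  3  4
 T  5  4  4  4  4  4  4  3
 T  6  5  5  5  5  5  5  4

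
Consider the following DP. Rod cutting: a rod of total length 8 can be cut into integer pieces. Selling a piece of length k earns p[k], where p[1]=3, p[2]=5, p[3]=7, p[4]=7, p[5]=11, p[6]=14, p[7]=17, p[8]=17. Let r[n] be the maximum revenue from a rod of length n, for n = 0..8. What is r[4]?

   n    0    1    2    3    4    5    6    7    8
r[n]    0    3    6    9   12   15   18   21   24

12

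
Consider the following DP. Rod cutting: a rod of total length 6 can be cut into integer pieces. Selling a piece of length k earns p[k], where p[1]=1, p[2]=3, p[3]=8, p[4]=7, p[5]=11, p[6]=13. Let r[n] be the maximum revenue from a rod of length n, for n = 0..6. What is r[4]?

9

   n    0    1    2    3    4    5    6
r[n]    0    1    3    8    9   11   16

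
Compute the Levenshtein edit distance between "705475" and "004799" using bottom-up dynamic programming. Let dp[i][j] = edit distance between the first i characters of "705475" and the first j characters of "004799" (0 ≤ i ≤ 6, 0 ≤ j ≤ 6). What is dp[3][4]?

   ''  0  0  4  7  9  9
''  0  1  2  3  4  5  6
 7  1  1  2  3  3  4  5
 0  2  1  1  2  3  4  5
 5  3  2  2  2  3  4  5
 4  4  3  3  2  3  4  5
 7  5  4  4  3  2  3  4
 5  6  5  5  4  3  3  4

3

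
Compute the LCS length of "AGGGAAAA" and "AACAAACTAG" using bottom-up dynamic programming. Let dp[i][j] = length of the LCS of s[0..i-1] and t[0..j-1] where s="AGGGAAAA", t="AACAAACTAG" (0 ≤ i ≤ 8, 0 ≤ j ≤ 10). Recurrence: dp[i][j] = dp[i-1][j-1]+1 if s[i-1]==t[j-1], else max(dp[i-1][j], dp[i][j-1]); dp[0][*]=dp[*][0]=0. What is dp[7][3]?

2

   ''  A  A  C  A  A  A  C  T  A  G
''  0  0  0  0  0  0  0  0  0  0  0
 A  0  1  1  1  1  1  1  1  1  1  1
 G  0  1  1  1  1  1  1  1  1  1  2
 G  0  1  1  1  1  1  1  1  1  1  2
 G  0  1  1  1  1  1  1  1  1  1  2
 A  0  1  2  2  2  2  2  2  2  2  2
 A  0  1  2  2  3  3  3  3  3  3  3
 A  0  1  2  2  3  4  4  4  4  4  4
 A  0  1  2  2  3  4  5  5  5  5  5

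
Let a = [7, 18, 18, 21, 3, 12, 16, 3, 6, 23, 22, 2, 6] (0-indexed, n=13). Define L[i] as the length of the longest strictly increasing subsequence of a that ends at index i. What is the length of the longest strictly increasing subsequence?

4

   i    0    1    2    3    4    5    6    7    8    9   10   11   12
a[i]    7   18   18   21    3   12   16    3    6   23   22    2    6
L[i]    1    2    2    3    1    2    3    1    2    4    4    1    2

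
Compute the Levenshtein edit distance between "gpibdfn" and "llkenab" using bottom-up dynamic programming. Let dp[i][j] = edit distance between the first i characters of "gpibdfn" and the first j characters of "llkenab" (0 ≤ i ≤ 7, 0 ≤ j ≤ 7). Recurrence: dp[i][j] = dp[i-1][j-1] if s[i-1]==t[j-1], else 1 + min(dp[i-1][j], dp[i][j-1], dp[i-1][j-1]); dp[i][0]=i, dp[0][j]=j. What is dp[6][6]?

   ''  l  l  k  e  n  a  b
''  0  1  2  3  4  5  6  7
 g  1  1  2  3  4  5  6  7
 p  2  2  2  3  4  5  6  7
 i  3  3  3  3  4  5  6  7
 b  4  4  4  4  4  5  6  6
 d  5  5  5  5  5  5  6  7
 f  6  6  6  6  6  6  6  7
 n  7  7  7  7  7  6  7  7

6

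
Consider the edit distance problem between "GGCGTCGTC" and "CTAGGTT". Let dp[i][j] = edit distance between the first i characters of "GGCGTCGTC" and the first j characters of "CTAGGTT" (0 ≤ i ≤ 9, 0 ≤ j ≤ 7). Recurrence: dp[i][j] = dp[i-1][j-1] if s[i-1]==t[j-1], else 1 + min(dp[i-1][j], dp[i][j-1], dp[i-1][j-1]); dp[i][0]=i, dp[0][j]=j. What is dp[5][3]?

   ''  C  T  A  G  G  T  T
''  0  1  2  3  4  5  6  7
 G  1  1  2  3  3  4  5  6
 G  2  2  2  3  3  3  4  5
 C  3  2  3  3  4  4  4  5
 G  4  3  3  4  3  4  5  5
 T  5  4  3  4  4  4  4  5
 C  6  5  4  4  5  5  5  5
 G  7  6  5  5  4  5  6  6
 T  8  7  6  6  5  5  5  6
 C  9  8  7  7  6  6  6  6

4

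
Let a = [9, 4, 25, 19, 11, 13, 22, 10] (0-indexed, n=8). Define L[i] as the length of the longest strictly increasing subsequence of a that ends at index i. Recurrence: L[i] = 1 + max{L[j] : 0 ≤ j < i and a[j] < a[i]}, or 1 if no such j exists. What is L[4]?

2

   i    0    1    2    3    4    5    6    7
a[i]    9    4   25   19   11   13   22   10
L[i]    1    1    2    2    2    3    4    2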